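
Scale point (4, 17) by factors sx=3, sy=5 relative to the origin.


Scaling: (x*sx, y*sy) = (4*3, 17*5) = (12, 85)

(12, 85)


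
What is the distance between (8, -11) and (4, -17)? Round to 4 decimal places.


d = sqrt((4-8)^2 + (-17--11)^2) = 7.2111

7.2111


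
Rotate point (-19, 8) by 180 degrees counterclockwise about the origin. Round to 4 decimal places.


x' = -19*cos(180) - 8*sin(180) = 19
y' = -19*sin(180) + 8*cos(180) = -8

(19, -8)


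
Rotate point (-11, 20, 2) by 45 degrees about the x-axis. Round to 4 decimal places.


x' = -11
y' = 20*cos(45) - 2*sin(45) = 12.7279
z' = 20*sin(45) + 2*cos(45) = 15.5563

(-11, 12.7279, 15.5563)


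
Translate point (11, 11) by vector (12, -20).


Translation: (x+dx, y+dy) = (11+12, 11+-20) = (23, -9)

(23, -9)


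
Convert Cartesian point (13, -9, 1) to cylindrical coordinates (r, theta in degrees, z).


r = sqrt(13^2 + (-9)^2) = 15.8114
theta = atan2(-9, 13) = 325.3048 deg
z = 1

r = 15.8114, theta = 325.3048 deg, z = 1


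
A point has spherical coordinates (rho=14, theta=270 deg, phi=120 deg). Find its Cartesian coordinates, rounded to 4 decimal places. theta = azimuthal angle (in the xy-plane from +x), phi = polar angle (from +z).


x = 14 * sin(120) * cos(270) = 0
y = 14 * sin(120) * sin(270) = -12.1244
z = 14 * cos(120) = -7

(0, -12.1244, -7)


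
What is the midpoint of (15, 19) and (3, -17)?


Midpoint = ((15+3)/2, (19+-17)/2) = (9, 1)

(9, 1)


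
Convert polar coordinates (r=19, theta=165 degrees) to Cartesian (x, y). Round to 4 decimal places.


x = 19 * cos(165) = -18.3526
y = 19 * sin(165) = 4.9176

(-18.3526, 4.9176)


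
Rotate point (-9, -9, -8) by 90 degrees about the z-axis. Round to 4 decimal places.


x' = -9*cos(90) - -9*sin(90) = 9
y' = -9*sin(90) + -9*cos(90) = -9
z' = -8

(9, -9, -8)


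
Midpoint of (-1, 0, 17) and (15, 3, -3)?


Midpoint = ((-1+15)/2, (0+3)/2, (17+-3)/2) = (7, 1.5, 7)

(7, 1.5, 7)


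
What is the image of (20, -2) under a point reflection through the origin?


Reflection through origin: (x, y) -> (-x, -y)
(20, -2) -> (-20, 2)

(-20, 2)


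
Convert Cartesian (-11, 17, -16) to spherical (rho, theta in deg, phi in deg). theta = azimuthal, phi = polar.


rho = sqrt((-11)^2 + 17^2 + (-16)^2) = 25.807
theta = atan2(17, -11) = 122.9052 deg
phi = acos(-16/25.807) = 128.3152 deg

rho = 25.807, theta = 122.9052 deg, phi = 128.3152 deg


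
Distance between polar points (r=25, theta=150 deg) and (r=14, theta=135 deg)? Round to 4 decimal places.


d = sqrt(r1^2 + r2^2 - 2*r1*r2*cos(t2-t1))
d = sqrt(25^2 + 14^2 - 2*25*14*cos(135-150)) = 12.0354

12.0354


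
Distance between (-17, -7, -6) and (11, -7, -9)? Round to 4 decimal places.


d = sqrt((11--17)^2 + (-7--7)^2 + (-9--6)^2) = 28.1603

28.1603


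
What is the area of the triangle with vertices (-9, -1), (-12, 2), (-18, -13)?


Area = |x1(y2-y3) + x2(y3-y1) + x3(y1-y2)| / 2
= |-9*(2--13) + -12*(-13--1) + -18*(-1-2)| / 2
= 31.5

31.5


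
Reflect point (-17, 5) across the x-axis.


Reflection across x-axis: (x, y) -> (x, -y)
(-17, 5) -> (-17, -5)

(-17, -5)


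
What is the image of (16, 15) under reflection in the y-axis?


Reflection across y-axis: (x, y) -> (-x, y)
(16, 15) -> (-16, 15)

(-16, 15)


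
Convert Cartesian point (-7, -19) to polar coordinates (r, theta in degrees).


r = sqrt((-7)^2 + (-19)^2) = 20.2485
theta = atan2(-19, -7) = 249.7751 degrees

r = 20.2485, theta = 249.7751 degrees


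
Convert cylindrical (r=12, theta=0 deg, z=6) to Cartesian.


x = 12 * cos(0) = 12
y = 12 * sin(0) = 0
z = 6

(12, 0, 6)


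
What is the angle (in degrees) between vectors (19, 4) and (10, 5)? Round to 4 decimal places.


dot = 19*10 + 4*5 = 210
|u| = 19.4165, |v| = 11.1803
cos(angle) = 0.9674
angle = 14.6764 degrees

14.6764 degrees


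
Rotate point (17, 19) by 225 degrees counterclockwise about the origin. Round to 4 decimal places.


x' = 17*cos(225) - 19*sin(225) = 1.4142
y' = 17*sin(225) + 19*cos(225) = -25.4558

(1.4142, -25.4558)


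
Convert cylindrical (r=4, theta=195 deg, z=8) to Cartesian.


x = 4 * cos(195) = -3.8637
y = 4 * sin(195) = -1.0353
z = 8

(-3.8637, -1.0353, 8)


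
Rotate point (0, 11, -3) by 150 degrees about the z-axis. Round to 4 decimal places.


x' = 0*cos(150) - 11*sin(150) = -5.5
y' = 0*sin(150) + 11*cos(150) = -9.5263
z' = -3

(-5.5, -9.5263, -3)


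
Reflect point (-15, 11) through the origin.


Reflection through origin: (x, y) -> (-x, -y)
(-15, 11) -> (15, -11)

(15, -11)


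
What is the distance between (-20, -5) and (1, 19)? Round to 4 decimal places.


d = sqrt((1--20)^2 + (19--5)^2) = 31.8904

31.8904


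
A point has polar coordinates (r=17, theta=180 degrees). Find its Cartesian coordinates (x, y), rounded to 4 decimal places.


x = 17 * cos(180) = -17
y = 17 * sin(180) = 0

(-17, 0)


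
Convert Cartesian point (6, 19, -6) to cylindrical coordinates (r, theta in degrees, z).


r = sqrt(6^2 + 19^2) = 19.9249
theta = atan2(19, 6) = 72.4744 deg
z = -6

r = 19.9249, theta = 72.4744 deg, z = -6


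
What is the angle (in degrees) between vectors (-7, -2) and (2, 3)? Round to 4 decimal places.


dot = -7*2 + -2*3 = -20
|u| = 7.2801, |v| = 3.6056
cos(angle) = -0.7619
angle = 139.6355 degrees

139.6355 degrees


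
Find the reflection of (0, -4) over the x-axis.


Reflection across x-axis: (x, y) -> (x, -y)
(0, -4) -> (0, 4)

(0, 4)


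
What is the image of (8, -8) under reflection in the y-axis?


Reflection across y-axis: (x, y) -> (-x, y)
(8, -8) -> (-8, -8)

(-8, -8)


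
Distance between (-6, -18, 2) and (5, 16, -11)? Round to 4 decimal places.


d = sqrt((5--6)^2 + (16--18)^2 + (-11-2)^2) = 38.0263

38.0263


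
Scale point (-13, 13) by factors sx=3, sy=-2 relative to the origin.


Scaling: (x*sx, y*sy) = (-13*3, 13*-2) = (-39, -26)

(-39, -26)


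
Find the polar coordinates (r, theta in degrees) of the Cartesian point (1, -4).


r = sqrt(1^2 + (-4)^2) = 4.1231
theta = atan2(-4, 1) = 284.0362 degrees

r = 4.1231, theta = 284.0362 degrees


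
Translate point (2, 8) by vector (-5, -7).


Translation: (x+dx, y+dy) = (2+-5, 8+-7) = (-3, 1)

(-3, 1)


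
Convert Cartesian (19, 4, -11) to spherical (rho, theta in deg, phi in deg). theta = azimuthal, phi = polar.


rho = sqrt(19^2 + 4^2 + (-11)^2) = 22.3159
theta = atan2(4, 19) = 11.8887 deg
phi = acos(-11/22.3159) = 119.5328 deg

rho = 22.3159, theta = 11.8887 deg, phi = 119.5328 deg


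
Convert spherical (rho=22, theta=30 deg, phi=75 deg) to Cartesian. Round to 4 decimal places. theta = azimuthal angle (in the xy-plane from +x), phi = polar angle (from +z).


x = 22 * sin(75) * cos(30) = 18.4034
y = 22 * sin(75) * sin(30) = 10.6252
z = 22 * cos(75) = 5.694

(18.4034, 10.6252, 5.694)


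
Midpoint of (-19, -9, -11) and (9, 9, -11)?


Midpoint = ((-19+9)/2, (-9+9)/2, (-11+-11)/2) = (-5, 0, -11)

(-5, 0, -11)


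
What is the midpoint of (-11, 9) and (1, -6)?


Midpoint = ((-11+1)/2, (9+-6)/2) = (-5, 1.5)

(-5, 1.5)


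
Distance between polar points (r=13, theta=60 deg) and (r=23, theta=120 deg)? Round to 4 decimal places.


d = sqrt(r1^2 + r2^2 - 2*r1*r2*cos(t2-t1))
d = sqrt(13^2 + 23^2 - 2*13*23*cos(120-60)) = 19.975

19.975


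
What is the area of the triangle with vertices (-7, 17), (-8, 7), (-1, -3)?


Area = |x1(y2-y3) + x2(y3-y1) + x3(y1-y2)| / 2
= |-7*(7--3) + -8*(-3-17) + -1*(17-7)| / 2
= 40

40


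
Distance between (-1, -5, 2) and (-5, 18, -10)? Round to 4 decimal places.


d = sqrt((-5--1)^2 + (18--5)^2 + (-10-2)^2) = 26.2488

26.2488


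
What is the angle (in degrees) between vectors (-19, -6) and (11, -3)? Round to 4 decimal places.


dot = -19*11 + -6*-3 = -191
|u| = 19.9249, |v| = 11.4018
cos(angle) = -0.8407
angle = 147.2193 degrees

147.2193 degrees


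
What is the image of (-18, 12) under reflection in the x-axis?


Reflection across x-axis: (x, y) -> (x, -y)
(-18, 12) -> (-18, -12)

(-18, -12)


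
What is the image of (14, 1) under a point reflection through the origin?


Reflection through origin: (x, y) -> (-x, -y)
(14, 1) -> (-14, -1)

(-14, -1)


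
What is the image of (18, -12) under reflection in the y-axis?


Reflection across y-axis: (x, y) -> (-x, y)
(18, -12) -> (-18, -12)

(-18, -12)


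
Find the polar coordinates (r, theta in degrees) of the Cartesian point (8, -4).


r = sqrt(8^2 + (-4)^2) = 8.9443
theta = atan2(-4, 8) = 333.4349 degrees

r = 8.9443, theta = 333.4349 degrees


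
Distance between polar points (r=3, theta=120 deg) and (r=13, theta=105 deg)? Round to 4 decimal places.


d = sqrt(r1^2 + r2^2 - 2*r1*r2*cos(t2-t1))
d = sqrt(3^2 + 13^2 - 2*3*13*cos(105-120)) = 10.132

10.132


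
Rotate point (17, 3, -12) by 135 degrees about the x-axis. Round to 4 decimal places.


x' = 17
y' = 3*cos(135) - -12*sin(135) = 6.364
z' = 3*sin(135) + -12*cos(135) = 10.6066

(17, 6.364, 10.6066)


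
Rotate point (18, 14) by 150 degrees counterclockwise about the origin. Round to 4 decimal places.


x' = 18*cos(150) - 14*sin(150) = -22.5885
y' = 18*sin(150) + 14*cos(150) = -3.1244

(-22.5885, -3.1244)


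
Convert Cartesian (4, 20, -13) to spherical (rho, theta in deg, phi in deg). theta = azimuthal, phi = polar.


rho = sqrt(4^2 + 20^2 + (-13)^2) = 24.1868
theta = atan2(20, 4) = 78.6901 deg
phi = acos(-13/24.1868) = 122.5125 deg

rho = 24.1868, theta = 78.6901 deg, phi = 122.5125 deg


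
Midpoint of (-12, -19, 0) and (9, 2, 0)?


Midpoint = ((-12+9)/2, (-19+2)/2, (0+0)/2) = (-1.5, -8.5, 0)

(-1.5, -8.5, 0)


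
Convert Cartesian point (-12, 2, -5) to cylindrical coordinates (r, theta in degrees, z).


r = sqrt((-12)^2 + 2^2) = 12.1655
theta = atan2(2, -12) = 170.5377 deg
z = -5

r = 12.1655, theta = 170.5377 deg, z = -5


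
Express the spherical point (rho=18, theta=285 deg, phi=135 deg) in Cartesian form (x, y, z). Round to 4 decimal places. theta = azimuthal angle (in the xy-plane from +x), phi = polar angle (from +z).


x = 18 * sin(135) * cos(285) = 3.2942
y = 18 * sin(135) * sin(285) = -12.2942
z = 18 * cos(135) = -12.7279

(3.2942, -12.2942, -12.7279)


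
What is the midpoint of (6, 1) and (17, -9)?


Midpoint = ((6+17)/2, (1+-9)/2) = (11.5, -4)

(11.5, -4)


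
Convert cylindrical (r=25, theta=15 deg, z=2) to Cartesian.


x = 25 * cos(15) = 24.1481
y = 25 * sin(15) = 6.4705
z = 2

(24.1481, 6.4705, 2)


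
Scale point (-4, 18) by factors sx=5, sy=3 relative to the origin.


Scaling: (x*sx, y*sy) = (-4*5, 18*3) = (-20, 54)

(-20, 54)


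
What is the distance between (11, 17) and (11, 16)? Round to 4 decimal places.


d = sqrt((11-11)^2 + (16-17)^2) = 1

1


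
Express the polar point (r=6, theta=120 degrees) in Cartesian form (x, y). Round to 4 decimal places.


x = 6 * cos(120) = -3
y = 6 * sin(120) = 5.1962

(-3, 5.1962)


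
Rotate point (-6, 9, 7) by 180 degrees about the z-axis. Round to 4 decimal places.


x' = -6*cos(180) - 9*sin(180) = 6
y' = -6*sin(180) + 9*cos(180) = -9
z' = 7

(6, -9, 7)


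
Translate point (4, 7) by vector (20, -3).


Translation: (x+dx, y+dy) = (4+20, 7+-3) = (24, 4)

(24, 4)


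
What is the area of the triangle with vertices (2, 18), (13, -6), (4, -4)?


Area = |x1(y2-y3) + x2(y3-y1) + x3(y1-y2)| / 2
= |2*(-6--4) + 13*(-4-18) + 4*(18--6)| / 2
= 97

97


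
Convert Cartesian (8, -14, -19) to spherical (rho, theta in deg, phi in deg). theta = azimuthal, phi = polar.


rho = sqrt(8^2 + (-14)^2 + (-19)^2) = 24.9199
theta = atan2(-14, 8) = 299.7449 deg
phi = acos(-19/24.9199) = 139.6801 deg

rho = 24.9199, theta = 299.7449 deg, phi = 139.6801 deg


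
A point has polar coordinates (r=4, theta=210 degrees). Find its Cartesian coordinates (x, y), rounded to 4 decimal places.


x = 4 * cos(210) = -3.4641
y = 4 * sin(210) = -2

(-3.4641, -2)


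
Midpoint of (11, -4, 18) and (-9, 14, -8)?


Midpoint = ((11+-9)/2, (-4+14)/2, (18+-8)/2) = (1, 5, 5)

(1, 5, 5)


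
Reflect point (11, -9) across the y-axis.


Reflection across y-axis: (x, y) -> (-x, y)
(11, -9) -> (-11, -9)

(-11, -9)


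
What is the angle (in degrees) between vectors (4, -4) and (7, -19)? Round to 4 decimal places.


dot = 4*7 + -4*-19 = 104
|u| = 5.6569, |v| = 20.2485
cos(angle) = 0.908
angle = 24.7751 degrees

24.7751 degrees


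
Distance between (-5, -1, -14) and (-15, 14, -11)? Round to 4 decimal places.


d = sqrt((-15--5)^2 + (14--1)^2 + (-11--14)^2) = 18.2757

18.2757


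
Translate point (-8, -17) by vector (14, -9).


Translation: (x+dx, y+dy) = (-8+14, -17+-9) = (6, -26)

(6, -26)


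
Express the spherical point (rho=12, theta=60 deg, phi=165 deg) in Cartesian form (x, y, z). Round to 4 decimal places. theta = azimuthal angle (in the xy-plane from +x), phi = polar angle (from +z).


x = 12 * sin(165) * cos(60) = 1.5529
y = 12 * sin(165) * sin(60) = 2.6897
z = 12 * cos(165) = -11.5911

(1.5529, 2.6897, -11.5911)


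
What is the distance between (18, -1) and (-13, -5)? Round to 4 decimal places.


d = sqrt((-13-18)^2 + (-5--1)^2) = 31.257

31.257


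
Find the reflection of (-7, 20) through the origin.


Reflection through origin: (x, y) -> (-x, -y)
(-7, 20) -> (7, -20)

(7, -20)


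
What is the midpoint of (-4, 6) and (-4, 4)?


Midpoint = ((-4+-4)/2, (6+4)/2) = (-4, 5)

(-4, 5)


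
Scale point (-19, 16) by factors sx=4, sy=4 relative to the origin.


Scaling: (x*sx, y*sy) = (-19*4, 16*4) = (-76, 64)

(-76, 64)


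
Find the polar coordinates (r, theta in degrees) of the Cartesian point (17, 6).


r = sqrt(17^2 + 6^2) = 18.0278
theta = atan2(6, 17) = 19.44 degrees

r = 18.0278, theta = 19.44 degrees


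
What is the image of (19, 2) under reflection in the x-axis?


Reflection across x-axis: (x, y) -> (x, -y)
(19, 2) -> (19, -2)

(19, -2)


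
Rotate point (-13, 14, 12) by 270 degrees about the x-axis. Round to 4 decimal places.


x' = -13
y' = 14*cos(270) - 12*sin(270) = 12
z' = 14*sin(270) + 12*cos(270) = -14

(-13, 12, -14)


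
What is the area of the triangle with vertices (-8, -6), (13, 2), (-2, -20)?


Area = |x1(y2-y3) + x2(y3-y1) + x3(y1-y2)| / 2
= |-8*(2--20) + 13*(-20--6) + -2*(-6-2)| / 2
= 171

171


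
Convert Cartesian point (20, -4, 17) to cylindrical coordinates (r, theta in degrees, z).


r = sqrt(20^2 + (-4)^2) = 20.3961
theta = atan2(-4, 20) = 348.6901 deg
z = 17

r = 20.3961, theta = 348.6901 deg, z = 17


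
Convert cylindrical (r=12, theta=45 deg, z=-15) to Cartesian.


x = 12 * cos(45) = 8.4853
y = 12 * sin(45) = 8.4853
z = -15

(8.4853, 8.4853, -15)


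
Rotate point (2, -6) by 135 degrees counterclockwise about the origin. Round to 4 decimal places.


x' = 2*cos(135) - -6*sin(135) = 2.8284
y' = 2*sin(135) + -6*cos(135) = 5.6569

(2.8284, 5.6569)


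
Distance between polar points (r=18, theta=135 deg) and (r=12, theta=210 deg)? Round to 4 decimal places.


d = sqrt(r1^2 + r2^2 - 2*r1*r2*cos(t2-t1))
d = sqrt(18^2 + 12^2 - 2*18*12*cos(210-135)) = 18.873

18.873


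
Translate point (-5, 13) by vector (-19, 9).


Translation: (x+dx, y+dy) = (-5+-19, 13+9) = (-24, 22)

(-24, 22)


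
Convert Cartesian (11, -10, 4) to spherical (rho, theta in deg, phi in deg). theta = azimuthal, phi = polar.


rho = sqrt(11^2 + (-10)^2 + 4^2) = 15.3948
theta = atan2(-10, 11) = 317.7263 deg
phi = acos(4/15.3948) = 74.9401 deg

rho = 15.3948, theta = 317.7263 deg, phi = 74.9401 deg


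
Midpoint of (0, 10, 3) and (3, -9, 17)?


Midpoint = ((0+3)/2, (10+-9)/2, (3+17)/2) = (1.5, 0.5, 10)

(1.5, 0.5, 10)


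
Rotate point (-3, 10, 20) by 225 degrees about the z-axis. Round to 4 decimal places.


x' = -3*cos(225) - 10*sin(225) = 9.1924
y' = -3*sin(225) + 10*cos(225) = -4.9497
z' = 20

(9.1924, -4.9497, 20)


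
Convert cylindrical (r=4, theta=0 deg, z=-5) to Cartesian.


x = 4 * cos(0) = 4
y = 4 * sin(0) = 0
z = -5

(4, 0, -5)


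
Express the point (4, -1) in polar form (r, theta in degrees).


r = sqrt(4^2 + (-1)^2) = 4.1231
theta = atan2(-1, 4) = 345.9638 degrees

r = 4.1231, theta = 345.9638 degrees


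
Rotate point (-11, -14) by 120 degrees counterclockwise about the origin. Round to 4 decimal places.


x' = -11*cos(120) - -14*sin(120) = 17.6244
y' = -11*sin(120) + -14*cos(120) = -2.5263

(17.6244, -2.5263)


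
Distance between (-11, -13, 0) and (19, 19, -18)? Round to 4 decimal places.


d = sqrt((19--11)^2 + (19--13)^2 + (-18-0)^2) = 47.4131

47.4131


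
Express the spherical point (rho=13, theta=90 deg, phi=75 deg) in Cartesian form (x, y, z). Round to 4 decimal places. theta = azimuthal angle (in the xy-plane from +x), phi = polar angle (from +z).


x = 13 * sin(75) * cos(90) = 0
y = 13 * sin(75) * sin(90) = 12.557
z = 13 * cos(75) = 3.3646

(0, 12.557, 3.3646)


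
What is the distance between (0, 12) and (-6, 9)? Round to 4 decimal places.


d = sqrt((-6-0)^2 + (9-12)^2) = 6.7082

6.7082


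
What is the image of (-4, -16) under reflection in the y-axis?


Reflection across y-axis: (x, y) -> (-x, y)
(-4, -16) -> (4, -16)

(4, -16)


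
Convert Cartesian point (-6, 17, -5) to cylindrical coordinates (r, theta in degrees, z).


r = sqrt((-6)^2 + 17^2) = 18.0278
theta = atan2(17, -6) = 109.44 deg
z = -5

r = 18.0278, theta = 109.44 deg, z = -5


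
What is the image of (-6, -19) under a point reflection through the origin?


Reflection through origin: (x, y) -> (-x, -y)
(-6, -19) -> (6, 19)

(6, 19)


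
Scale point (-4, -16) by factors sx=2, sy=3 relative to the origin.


Scaling: (x*sx, y*sy) = (-4*2, -16*3) = (-8, -48)

(-8, -48)


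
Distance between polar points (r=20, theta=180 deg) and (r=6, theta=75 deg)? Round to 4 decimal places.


d = sqrt(r1^2 + r2^2 - 2*r1*r2*cos(t2-t1))
d = sqrt(20^2 + 6^2 - 2*20*6*cos(75-180)) = 22.3185

22.3185


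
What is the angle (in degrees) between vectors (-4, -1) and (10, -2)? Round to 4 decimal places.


dot = -4*10 + -1*-2 = -38
|u| = 4.1231, |v| = 10.198
cos(angle) = -0.9037
angle = 154.6538 degrees

154.6538 degrees


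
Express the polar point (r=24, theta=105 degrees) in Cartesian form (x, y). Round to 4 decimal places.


x = 24 * cos(105) = -6.2117
y = 24 * sin(105) = 23.1822

(-6.2117, 23.1822)


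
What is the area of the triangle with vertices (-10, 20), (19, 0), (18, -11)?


Area = |x1(y2-y3) + x2(y3-y1) + x3(y1-y2)| / 2
= |-10*(0--11) + 19*(-11-20) + 18*(20-0)| / 2
= 169.5

169.5


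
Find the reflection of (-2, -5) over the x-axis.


Reflection across x-axis: (x, y) -> (x, -y)
(-2, -5) -> (-2, 5)

(-2, 5)


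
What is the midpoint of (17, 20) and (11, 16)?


Midpoint = ((17+11)/2, (20+16)/2) = (14, 18)

(14, 18)


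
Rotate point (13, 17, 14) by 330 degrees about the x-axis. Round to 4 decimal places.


x' = 13
y' = 17*cos(330) - 14*sin(330) = 21.7224
z' = 17*sin(330) + 14*cos(330) = 3.6244

(13, 21.7224, 3.6244)


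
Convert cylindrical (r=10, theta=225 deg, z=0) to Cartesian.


x = 10 * cos(225) = -7.0711
y = 10 * sin(225) = -7.0711
z = 0

(-7.0711, -7.0711, 0)


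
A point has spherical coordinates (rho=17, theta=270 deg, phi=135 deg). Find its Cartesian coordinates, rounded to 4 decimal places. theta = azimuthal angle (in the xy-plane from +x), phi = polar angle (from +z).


x = 17 * sin(135) * cos(270) = 0
y = 17 * sin(135) * sin(270) = -12.0208
z = 17 * cos(135) = -12.0208

(0, -12.0208, -12.0208)


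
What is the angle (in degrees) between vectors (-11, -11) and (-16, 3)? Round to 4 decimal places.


dot = -11*-16 + -11*3 = 143
|u| = 15.5563, |v| = 16.2788
cos(angle) = 0.5647
angle = 55.6197 degrees

55.6197 degrees


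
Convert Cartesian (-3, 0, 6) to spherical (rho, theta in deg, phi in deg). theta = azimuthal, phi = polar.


rho = sqrt((-3)^2 + 0^2 + 6^2) = 6.7082
theta = atan2(0, -3) = 180 deg
phi = acos(6/6.7082) = 26.5651 deg

rho = 6.7082, theta = 180 deg, phi = 26.5651 deg


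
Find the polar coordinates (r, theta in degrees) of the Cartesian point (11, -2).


r = sqrt(11^2 + (-2)^2) = 11.1803
theta = atan2(-2, 11) = 349.6952 degrees

r = 11.1803, theta = 349.6952 degrees


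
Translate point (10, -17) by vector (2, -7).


Translation: (x+dx, y+dy) = (10+2, -17+-7) = (12, -24)

(12, -24)


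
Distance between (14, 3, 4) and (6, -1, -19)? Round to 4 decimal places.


d = sqrt((6-14)^2 + (-1-3)^2 + (-19-4)^2) = 24.6779

24.6779


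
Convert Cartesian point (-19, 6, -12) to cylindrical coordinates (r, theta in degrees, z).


r = sqrt((-19)^2 + 6^2) = 19.9249
theta = atan2(6, -19) = 162.4744 deg
z = -12

r = 19.9249, theta = 162.4744 deg, z = -12


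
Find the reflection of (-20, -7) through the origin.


Reflection through origin: (x, y) -> (-x, -y)
(-20, -7) -> (20, 7)

(20, 7)


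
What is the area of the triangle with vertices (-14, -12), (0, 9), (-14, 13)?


Area = |x1(y2-y3) + x2(y3-y1) + x3(y1-y2)| / 2
= |-14*(9-13) + 0*(13--12) + -14*(-12-9)| / 2
= 175

175


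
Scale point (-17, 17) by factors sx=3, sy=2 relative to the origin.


Scaling: (x*sx, y*sy) = (-17*3, 17*2) = (-51, 34)

(-51, 34)


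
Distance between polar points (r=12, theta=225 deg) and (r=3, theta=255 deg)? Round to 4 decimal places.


d = sqrt(r1^2 + r2^2 - 2*r1*r2*cos(t2-t1))
d = sqrt(12^2 + 3^2 - 2*12*3*cos(255-225)) = 9.5208

9.5208


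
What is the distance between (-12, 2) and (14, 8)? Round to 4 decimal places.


d = sqrt((14--12)^2 + (8-2)^2) = 26.6833

26.6833


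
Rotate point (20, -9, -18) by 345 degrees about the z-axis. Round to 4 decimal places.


x' = 20*cos(345) - -9*sin(345) = 16.9891
y' = 20*sin(345) + -9*cos(345) = -13.8697
z' = -18

(16.9891, -13.8697, -18)


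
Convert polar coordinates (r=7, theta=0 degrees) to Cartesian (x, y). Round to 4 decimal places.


x = 7 * cos(0) = 7
y = 7 * sin(0) = 0

(7, 0)


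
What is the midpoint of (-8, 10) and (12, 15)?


Midpoint = ((-8+12)/2, (10+15)/2) = (2, 12.5)

(2, 12.5)


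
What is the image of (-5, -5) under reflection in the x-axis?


Reflection across x-axis: (x, y) -> (x, -y)
(-5, -5) -> (-5, 5)

(-5, 5)


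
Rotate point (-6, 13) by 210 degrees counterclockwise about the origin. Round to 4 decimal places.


x' = -6*cos(210) - 13*sin(210) = 11.6962
y' = -6*sin(210) + 13*cos(210) = -8.2583

(11.6962, -8.2583)


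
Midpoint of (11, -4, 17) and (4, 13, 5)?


Midpoint = ((11+4)/2, (-4+13)/2, (17+5)/2) = (7.5, 4.5, 11)

(7.5, 4.5, 11)


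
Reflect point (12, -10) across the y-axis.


Reflection across y-axis: (x, y) -> (-x, y)
(12, -10) -> (-12, -10)

(-12, -10)


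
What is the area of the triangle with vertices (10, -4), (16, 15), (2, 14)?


Area = |x1(y2-y3) + x2(y3-y1) + x3(y1-y2)| / 2
= |10*(15-14) + 16*(14--4) + 2*(-4-15)| / 2
= 130

130


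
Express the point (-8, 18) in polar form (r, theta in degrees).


r = sqrt((-8)^2 + 18^2) = 19.6977
theta = atan2(18, -8) = 113.9625 degrees

r = 19.6977, theta = 113.9625 degrees


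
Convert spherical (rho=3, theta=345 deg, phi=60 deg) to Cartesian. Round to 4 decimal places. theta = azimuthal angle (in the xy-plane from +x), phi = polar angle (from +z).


x = 3 * sin(60) * cos(345) = 2.5095
y = 3 * sin(60) * sin(345) = -0.6724
z = 3 * cos(60) = 1.5

(2.5095, -0.6724, 1.5)


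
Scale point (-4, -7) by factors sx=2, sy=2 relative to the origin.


Scaling: (x*sx, y*sy) = (-4*2, -7*2) = (-8, -14)

(-8, -14)


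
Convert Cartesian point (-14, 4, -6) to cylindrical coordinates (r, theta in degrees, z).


r = sqrt((-14)^2 + 4^2) = 14.5602
theta = atan2(4, -14) = 164.0546 deg
z = -6

r = 14.5602, theta = 164.0546 deg, z = -6


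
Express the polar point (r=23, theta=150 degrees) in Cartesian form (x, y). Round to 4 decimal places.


x = 23 * cos(150) = -19.9186
y = 23 * sin(150) = 11.5

(-19.9186, 11.5)


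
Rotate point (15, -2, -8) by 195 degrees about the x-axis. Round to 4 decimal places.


x' = 15
y' = -2*cos(195) - -8*sin(195) = -0.1387
z' = -2*sin(195) + -8*cos(195) = 8.245

(15, -0.1387, 8.245)


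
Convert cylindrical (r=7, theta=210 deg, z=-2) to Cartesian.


x = 7 * cos(210) = -6.0622
y = 7 * sin(210) = -3.5
z = -2

(-6.0622, -3.5, -2)


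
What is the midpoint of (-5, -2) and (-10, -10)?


Midpoint = ((-5+-10)/2, (-2+-10)/2) = (-7.5, -6)

(-7.5, -6)


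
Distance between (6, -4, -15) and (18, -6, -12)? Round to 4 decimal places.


d = sqrt((18-6)^2 + (-6--4)^2 + (-12--15)^2) = 12.53

12.53


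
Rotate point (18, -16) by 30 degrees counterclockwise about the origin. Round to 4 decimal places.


x' = 18*cos(30) - -16*sin(30) = 23.5885
y' = 18*sin(30) + -16*cos(30) = -4.8564

(23.5885, -4.8564)


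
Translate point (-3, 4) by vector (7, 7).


Translation: (x+dx, y+dy) = (-3+7, 4+7) = (4, 11)

(4, 11)


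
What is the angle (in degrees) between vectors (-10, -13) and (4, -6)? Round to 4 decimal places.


dot = -10*4 + -13*-6 = 38
|u| = 16.4012, |v| = 7.2111
cos(angle) = 0.3213
angle = 71.2587 degrees

71.2587 degrees


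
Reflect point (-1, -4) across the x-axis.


Reflection across x-axis: (x, y) -> (x, -y)
(-1, -4) -> (-1, 4)

(-1, 4)


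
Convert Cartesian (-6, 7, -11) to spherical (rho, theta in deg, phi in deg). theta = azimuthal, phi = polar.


rho = sqrt((-6)^2 + 7^2 + (-11)^2) = 14.3527
theta = atan2(7, -6) = 130.6013 deg
phi = acos(-11/14.3527) = 140.0323 deg

rho = 14.3527, theta = 130.6013 deg, phi = 140.0323 deg


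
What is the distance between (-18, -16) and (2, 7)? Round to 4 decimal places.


d = sqrt((2--18)^2 + (7--16)^2) = 30.4795

30.4795


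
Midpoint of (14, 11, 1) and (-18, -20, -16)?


Midpoint = ((14+-18)/2, (11+-20)/2, (1+-16)/2) = (-2, -4.5, -7.5)

(-2, -4.5, -7.5)


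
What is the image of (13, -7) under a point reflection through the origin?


Reflection through origin: (x, y) -> (-x, -y)
(13, -7) -> (-13, 7)

(-13, 7)


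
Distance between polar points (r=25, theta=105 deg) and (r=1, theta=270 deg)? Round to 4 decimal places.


d = sqrt(r1^2 + r2^2 - 2*r1*r2*cos(t2-t1))
d = sqrt(25^2 + 1^2 - 2*25*1*cos(270-105)) = 25.9672

25.9672


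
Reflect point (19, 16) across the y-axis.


Reflection across y-axis: (x, y) -> (-x, y)
(19, 16) -> (-19, 16)

(-19, 16)


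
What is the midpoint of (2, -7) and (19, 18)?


Midpoint = ((2+19)/2, (-7+18)/2) = (10.5, 5.5)

(10.5, 5.5)


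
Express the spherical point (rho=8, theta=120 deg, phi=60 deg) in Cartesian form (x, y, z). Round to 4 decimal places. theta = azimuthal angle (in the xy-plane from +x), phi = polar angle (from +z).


x = 8 * sin(60) * cos(120) = -3.4641
y = 8 * sin(60) * sin(120) = 6
z = 8 * cos(60) = 4

(-3.4641, 6, 4)


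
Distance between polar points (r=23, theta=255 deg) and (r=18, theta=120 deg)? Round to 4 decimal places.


d = sqrt(r1^2 + r2^2 - 2*r1*r2*cos(t2-t1))
d = sqrt(23^2 + 18^2 - 2*23*18*cos(120-255)) = 37.9274

37.9274


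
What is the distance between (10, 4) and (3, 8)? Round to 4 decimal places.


d = sqrt((3-10)^2 + (8-4)^2) = 8.0623

8.0623


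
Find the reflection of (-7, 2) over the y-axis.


Reflection across y-axis: (x, y) -> (-x, y)
(-7, 2) -> (7, 2)

(7, 2)


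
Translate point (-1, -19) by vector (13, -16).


Translation: (x+dx, y+dy) = (-1+13, -19+-16) = (12, -35)

(12, -35)


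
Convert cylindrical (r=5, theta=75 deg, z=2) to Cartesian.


x = 5 * cos(75) = 1.2941
y = 5 * sin(75) = 4.8296
z = 2

(1.2941, 4.8296, 2)


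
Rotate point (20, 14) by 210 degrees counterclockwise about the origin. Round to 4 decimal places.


x' = 20*cos(210) - 14*sin(210) = -10.3205
y' = 20*sin(210) + 14*cos(210) = -22.1244

(-10.3205, -22.1244)


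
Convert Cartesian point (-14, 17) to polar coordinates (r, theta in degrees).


r = sqrt((-14)^2 + 17^2) = 22.0227
theta = atan2(17, -14) = 129.4725 degrees

r = 22.0227, theta = 129.4725 degrees


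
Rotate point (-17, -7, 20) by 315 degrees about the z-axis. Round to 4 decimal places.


x' = -17*cos(315) - -7*sin(315) = -16.9706
y' = -17*sin(315) + -7*cos(315) = 7.0711
z' = 20

(-16.9706, 7.0711, 20)


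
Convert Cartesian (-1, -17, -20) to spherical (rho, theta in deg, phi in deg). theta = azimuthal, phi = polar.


rho = sqrt((-1)^2 + (-17)^2 + (-20)^2) = 26.2679
theta = atan2(-17, -1) = 266.6335 deg
phi = acos(-20/26.2679) = 139.5866 deg

rho = 26.2679, theta = 266.6335 deg, phi = 139.5866 deg


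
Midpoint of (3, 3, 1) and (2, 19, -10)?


Midpoint = ((3+2)/2, (3+19)/2, (1+-10)/2) = (2.5, 11, -4.5)

(2.5, 11, -4.5)


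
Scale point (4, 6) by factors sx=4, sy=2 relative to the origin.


Scaling: (x*sx, y*sy) = (4*4, 6*2) = (16, 12)

(16, 12)


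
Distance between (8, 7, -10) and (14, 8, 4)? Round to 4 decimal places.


d = sqrt((14-8)^2 + (8-7)^2 + (4--10)^2) = 15.2643

15.2643


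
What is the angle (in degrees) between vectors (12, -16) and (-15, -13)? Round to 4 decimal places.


dot = 12*-15 + -16*-13 = 28
|u| = 20, |v| = 19.8494
cos(angle) = 0.0705
angle = 85.9555 degrees

85.9555 degrees


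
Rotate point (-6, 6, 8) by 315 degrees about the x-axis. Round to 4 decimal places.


x' = -6
y' = 6*cos(315) - 8*sin(315) = 9.8995
z' = 6*sin(315) + 8*cos(315) = 1.4142

(-6, 9.8995, 1.4142)


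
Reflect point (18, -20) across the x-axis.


Reflection across x-axis: (x, y) -> (x, -y)
(18, -20) -> (18, 20)

(18, 20)


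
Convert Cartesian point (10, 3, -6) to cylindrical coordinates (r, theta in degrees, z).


r = sqrt(10^2 + 3^2) = 10.4403
theta = atan2(3, 10) = 16.6992 deg
z = -6

r = 10.4403, theta = 16.6992 deg, z = -6


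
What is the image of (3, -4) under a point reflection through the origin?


Reflection through origin: (x, y) -> (-x, -y)
(3, -4) -> (-3, 4)

(-3, 4)


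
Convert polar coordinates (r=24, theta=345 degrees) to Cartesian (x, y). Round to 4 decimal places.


x = 24 * cos(345) = 23.1822
y = 24 * sin(345) = -6.2117

(23.1822, -6.2117)


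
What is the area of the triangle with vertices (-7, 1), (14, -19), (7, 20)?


Area = |x1(y2-y3) + x2(y3-y1) + x3(y1-y2)| / 2
= |-7*(-19-20) + 14*(20-1) + 7*(1--19)| / 2
= 339.5

339.5


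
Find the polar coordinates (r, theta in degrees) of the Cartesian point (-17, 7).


r = sqrt((-17)^2 + 7^2) = 18.3848
theta = atan2(7, -17) = 157.6199 degrees

r = 18.3848, theta = 157.6199 degrees


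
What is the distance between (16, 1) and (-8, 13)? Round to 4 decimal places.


d = sqrt((-8-16)^2 + (13-1)^2) = 26.8328

26.8328


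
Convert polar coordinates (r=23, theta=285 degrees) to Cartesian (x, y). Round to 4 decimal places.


x = 23 * cos(285) = 5.9528
y = 23 * sin(285) = -22.2163

(5.9528, -22.2163)


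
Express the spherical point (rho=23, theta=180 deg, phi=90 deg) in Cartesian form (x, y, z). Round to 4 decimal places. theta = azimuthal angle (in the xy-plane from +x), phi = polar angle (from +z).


x = 23 * sin(90) * cos(180) = -23
y = 23 * sin(90) * sin(180) = 0
z = 23 * cos(90) = 0

(-23, 0, 0)


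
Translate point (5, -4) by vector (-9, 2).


Translation: (x+dx, y+dy) = (5+-9, -4+2) = (-4, -2)

(-4, -2)


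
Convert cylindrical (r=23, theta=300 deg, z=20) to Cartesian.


x = 23 * cos(300) = 11.5
y = 23 * sin(300) = -19.9186
z = 20

(11.5, -19.9186, 20)


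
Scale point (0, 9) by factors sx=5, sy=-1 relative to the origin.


Scaling: (x*sx, y*sy) = (0*5, 9*-1) = (0, -9)

(0, -9)


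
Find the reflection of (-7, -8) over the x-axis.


Reflection across x-axis: (x, y) -> (x, -y)
(-7, -8) -> (-7, 8)

(-7, 8)


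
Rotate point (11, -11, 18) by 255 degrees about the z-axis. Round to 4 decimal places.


x' = 11*cos(255) - -11*sin(255) = -13.4722
y' = 11*sin(255) + -11*cos(255) = -7.7782
z' = 18

(-13.4722, -7.7782, 18)


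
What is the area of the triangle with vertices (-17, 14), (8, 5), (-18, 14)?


Area = |x1(y2-y3) + x2(y3-y1) + x3(y1-y2)| / 2
= |-17*(5-14) + 8*(14-14) + -18*(14-5)| / 2
= 4.5

4.5


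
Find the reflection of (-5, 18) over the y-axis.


Reflection across y-axis: (x, y) -> (-x, y)
(-5, 18) -> (5, 18)

(5, 18)


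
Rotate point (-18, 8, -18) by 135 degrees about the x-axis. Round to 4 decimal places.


x' = -18
y' = 8*cos(135) - -18*sin(135) = 7.0711
z' = 8*sin(135) + -18*cos(135) = 18.3848

(-18, 7.0711, 18.3848)


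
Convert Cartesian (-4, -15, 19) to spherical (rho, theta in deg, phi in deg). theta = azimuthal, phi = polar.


rho = sqrt((-4)^2 + (-15)^2 + 19^2) = 24.5357
theta = atan2(-15, -4) = 255.0686 deg
phi = acos(19/24.5357) = 39.2509 deg

rho = 24.5357, theta = 255.0686 deg, phi = 39.2509 deg


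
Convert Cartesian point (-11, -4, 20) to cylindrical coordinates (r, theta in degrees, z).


r = sqrt((-11)^2 + (-4)^2) = 11.7047
theta = atan2(-4, -11) = 199.9831 deg
z = 20

r = 11.7047, theta = 199.9831 deg, z = 20


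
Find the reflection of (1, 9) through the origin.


Reflection through origin: (x, y) -> (-x, -y)
(1, 9) -> (-1, -9)

(-1, -9)


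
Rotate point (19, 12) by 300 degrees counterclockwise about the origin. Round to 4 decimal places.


x' = 19*cos(300) - 12*sin(300) = 19.8923
y' = 19*sin(300) + 12*cos(300) = -10.4545

(19.8923, -10.4545)


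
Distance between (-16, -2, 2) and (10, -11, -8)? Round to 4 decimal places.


d = sqrt((10--16)^2 + (-11--2)^2 + (-8-2)^2) = 29.2746

29.2746


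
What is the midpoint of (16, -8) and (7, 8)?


Midpoint = ((16+7)/2, (-8+8)/2) = (11.5, 0)

(11.5, 0)


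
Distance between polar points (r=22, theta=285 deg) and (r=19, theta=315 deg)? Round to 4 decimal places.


d = sqrt(r1^2 + r2^2 - 2*r1*r2*cos(t2-t1))
d = sqrt(22^2 + 19^2 - 2*22*19*cos(315-285)) = 11.0001

11.0001


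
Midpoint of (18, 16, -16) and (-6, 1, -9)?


Midpoint = ((18+-6)/2, (16+1)/2, (-16+-9)/2) = (6, 8.5, -12.5)

(6, 8.5, -12.5)


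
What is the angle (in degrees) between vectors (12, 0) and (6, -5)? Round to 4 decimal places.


dot = 12*6 + 0*-5 = 72
|u| = 12, |v| = 7.8102
cos(angle) = 0.7682
angle = 39.8056 degrees

39.8056 degrees


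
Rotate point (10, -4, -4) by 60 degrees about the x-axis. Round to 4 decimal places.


x' = 10
y' = -4*cos(60) - -4*sin(60) = 1.4641
z' = -4*sin(60) + -4*cos(60) = -5.4641

(10, 1.4641, -5.4641)


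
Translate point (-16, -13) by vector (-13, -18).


Translation: (x+dx, y+dy) = (-16+-13, -13+-18) = (-29, -31)

(-29, -31)


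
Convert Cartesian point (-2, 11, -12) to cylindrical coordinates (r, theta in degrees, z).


r = sqrt((-2)^2 + 11^2) = 11.1803
theta = atan2(11, -2) = 100.3048 deg
z = -12

r = 11.1803, theta = 100.3048 deg, z = -12


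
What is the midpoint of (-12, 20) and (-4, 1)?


Midpoint = ((-12+-4)/2, (20+1)/2) = (-8, 10.5)

(-8, 10.5)


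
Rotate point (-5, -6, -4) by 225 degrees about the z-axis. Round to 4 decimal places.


x' = -5*cos(225) - -6*sin(225) = -0.7071
y' = -5*sin(225) + -6*cos(225) = 7.7782
z' = -4

(-0.7071, 7.7782, -4)


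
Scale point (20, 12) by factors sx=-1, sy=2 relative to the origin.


Scaling: (x*sx, y*sy) = (20*-1, 12*2) = (-20, 24)

(-20, 24)


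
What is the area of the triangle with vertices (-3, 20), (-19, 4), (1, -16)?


Area = |x1(y2-y3) + x2(y3-y1) + x3(y1-y2)| / 2
= |-3*(4--16) + -19*(-16-20) + 1*(20-4)| / 2
= 320

320


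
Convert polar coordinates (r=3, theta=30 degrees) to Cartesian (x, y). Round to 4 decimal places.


x = 3 * cos(30) = 2.5981
y = 3 * sin(30) = 1.5

(2.5981, 1.5)


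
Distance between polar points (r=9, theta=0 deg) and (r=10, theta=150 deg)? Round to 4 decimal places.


d = sqrt(r1^2 + r2^2 - 2*r1*r2*cos(t2-t1))
d = sqrt(9^2 + 10^2 - 2*9*10*cos(150-0)) = 18.3544

18.3544


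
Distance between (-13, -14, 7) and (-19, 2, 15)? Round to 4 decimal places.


d = sqrt((-19--13)^2 + (2--14)^2 + (15-7)^2) = 18.868

18.868


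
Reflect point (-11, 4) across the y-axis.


Reflection across y-axis: (x, y) -> (-x, y)
(-11, 4) -> (11, 4)

(11, 4)


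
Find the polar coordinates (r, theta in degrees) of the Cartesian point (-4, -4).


r = sqrt((-4)^2 + (-4)^2) = 5.6569
theta = atan2(-4, -4) = 225 degrees

r = 5.6569, theta = 225 degrees


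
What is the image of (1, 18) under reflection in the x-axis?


Reflection across x-axis: (x, y) -> (x, -y)
(1, 18) -> (1, -18)

(1, -18)


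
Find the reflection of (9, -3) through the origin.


Reflection through origin: (x, y) -> (-x, -y)
(9, -3) -> (-9, 3)

(-9, 3)


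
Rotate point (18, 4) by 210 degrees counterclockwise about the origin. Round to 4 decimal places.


x' = 18*cos(210) - 4*sin(210) = -13.5885
y' = 18*sin(210) + 4*cos(210) = -12.4641

(-13.5885, -12.4641)


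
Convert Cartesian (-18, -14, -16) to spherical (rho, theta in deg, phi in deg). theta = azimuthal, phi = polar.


rho = sqrt((-18)^2 + (-14)^2 + (-16)^2) = 27.8568
theta = atan2(-14, -18) = 217.875 deg
phi = acos(-16/27.8568) = 125.0553 deg

rho = 27.8568, theta = 217.875 deg, phi = 125.0553 deg


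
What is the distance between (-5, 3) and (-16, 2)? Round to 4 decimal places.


d = sqrt((-16--5)^2 + (2-3)^2) = 11.0454

11.0454


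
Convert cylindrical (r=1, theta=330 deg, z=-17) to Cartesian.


x = 1 * cos(330) = 0.866
y = 1 * sin(330) = -0.5
z = -17

(0.866, -0.5, -17)


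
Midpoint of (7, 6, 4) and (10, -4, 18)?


Midpoint = ((7+10)/2, (6+-4)/2, (4+18)/2) = (8.5, 1, 11)

(8.5, 1, 11)


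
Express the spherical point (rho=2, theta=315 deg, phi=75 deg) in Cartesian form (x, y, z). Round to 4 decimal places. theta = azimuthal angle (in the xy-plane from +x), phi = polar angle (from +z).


x = 2 * sin(75) * cos(315) = 1.366
y = 2 * sin(75) * sin(315) = -1.366
z = 2 * cos(75) = 0.5176

(1.366, -1.366, 0.5176)


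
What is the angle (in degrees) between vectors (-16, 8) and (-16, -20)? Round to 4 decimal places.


dot = -16*-16 + 8*-20 = 96
|u| = 17.8885, |v| = 25.6125
cos(angle) = 0.2095
angle = 77.9052 degrees

77.9052 degrees


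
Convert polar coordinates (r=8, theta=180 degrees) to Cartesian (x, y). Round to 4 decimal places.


x = 8 * cos(180) = -8
y = 8 * sin(180) = 0

(-8, 0)


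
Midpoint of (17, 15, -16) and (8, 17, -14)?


Midpoint = ((17+8)/2, (15+17)/2, (-16+-14)/2) = (12.5, 16, -15)

(12.5, 16, -15)


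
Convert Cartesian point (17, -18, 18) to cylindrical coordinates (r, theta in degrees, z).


r = sqrt(17^2 + (-18)^2) = 24.7588
theta = atan2(-18, 17) = 313.3634 deg
z = 18

r = 24.7588, theta = 313.3634 deg, z = 18


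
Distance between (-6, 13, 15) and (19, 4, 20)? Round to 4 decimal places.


d = sqrt((19--6)^2 + (4-13)^2 + (20-15)^2) = 27.037

27.037


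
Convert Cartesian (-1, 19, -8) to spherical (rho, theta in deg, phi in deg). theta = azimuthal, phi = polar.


rho = sqrt((-1)^2 + 19^2 + (-8)^2) = 20.6398
theta = atan2(19, -1) = 93.0128 deg
phi = acos(-8/20.6398) = 112.8053 deg

rho = 20.6398, theta = 93.0128 deg, phi = 112.8053 deg


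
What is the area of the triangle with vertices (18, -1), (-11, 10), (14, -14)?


Area = |x1(y2-y3) + x2(y3-y1) + x3(y1-y2)| / 2
= |18*(10--14) + -11*(-14--1) + 14*(-1-10)| / 2
= 210.5

210.5


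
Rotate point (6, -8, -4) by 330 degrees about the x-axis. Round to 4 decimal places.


x' = 6
y' = -8*cos(330) - -4*sin(330) = -8.9282
z' = -8*sin(330) + -4*cos(330) = 0.5359

(6, -8.9282, 0.5359)


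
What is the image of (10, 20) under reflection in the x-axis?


Reflection across x-axis: (x, y) -> (x, -y)
(10, 20) -> (10, -20)

(10, -20)
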